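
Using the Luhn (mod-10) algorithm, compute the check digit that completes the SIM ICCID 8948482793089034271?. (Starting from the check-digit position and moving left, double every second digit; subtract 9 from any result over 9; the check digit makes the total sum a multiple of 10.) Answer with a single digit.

9

Partial digits right→left: 1 7 2 4 3 0 9 8 0 3 9 7 2 8 4 8 4 9 8
Double every second digit counting from the check-digit position (so the 1st, 3rd, 5th, ... of the partial from the right).
  doubled (with −9 where >9): 2 4 6 9 0 9 4 8 8 7 → sum 57
  kept as-is: 7 4 0 8 3 7 8 8 9 → sum 54
Total = 57 + 54 = 111.
Check digit = (10 − (111 mod 10)) mod 10 = 9.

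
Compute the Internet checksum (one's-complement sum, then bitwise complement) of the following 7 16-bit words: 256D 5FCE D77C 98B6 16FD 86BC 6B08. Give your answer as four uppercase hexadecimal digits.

One's-complement addition (fold any carry out of bit 15 back into bit 0):
  0x256D + 0x5FCE = 0x0853B
  0x853B + 0xD77C = 0x15CB7 → wrap carry → 0x5CB8
  0x5CB8 + 0x98B6 = 0x0F56E
  0xF56E + 0x16FD = 0x10C6B → wrap carry → 0x0C6C
  0x0C6C + 0x86BC = 0x09328
  0x9328 + 0x6B08 = 0x0FE30
One's-complement sum = 0xFE30.
Checksum = ~0xFE30 & 0xFFFF = 0x01CF.

01CF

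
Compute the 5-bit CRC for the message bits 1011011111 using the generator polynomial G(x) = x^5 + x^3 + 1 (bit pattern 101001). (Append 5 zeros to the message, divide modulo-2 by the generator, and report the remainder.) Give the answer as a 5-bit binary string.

Append 5 zeros: 101101111100000. Divide by 101001 (XOR where the leading bit is 1):
  pos 0: 101101 XOR 101001 = 000100
  pos 3: 100111 XOR 101001 = 001110
  pos 5: 111010 XOR 101001 = 010011
  pos 6: 100110 XOR 101001 = 001111
  pos 8: 111100 XOR 101001 = 010101
  pos 9: 101010 XOR 101001 = 000011
Remainder (last 5 bits) = 00011. This is the CRC / FCS.

00011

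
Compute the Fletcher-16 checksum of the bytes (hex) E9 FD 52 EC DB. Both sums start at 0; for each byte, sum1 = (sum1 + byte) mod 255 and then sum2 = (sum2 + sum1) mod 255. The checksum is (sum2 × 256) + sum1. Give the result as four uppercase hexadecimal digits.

3603

Running sums (mod 255):
  after byte 0 (E9): sum1=233, sum2=233
  after byte 1 (FD): sum1=231, sum2=209
  after byte 2 (52): sum1=58, sum2=12
  after byte 3 (EC): sum1=39, sum2=51
  after byte 4 (DB): sum1=3, sum2=54
Checksum = sum2·256 + sum1 = 54·256 + 3 = 13827 = 0x3603.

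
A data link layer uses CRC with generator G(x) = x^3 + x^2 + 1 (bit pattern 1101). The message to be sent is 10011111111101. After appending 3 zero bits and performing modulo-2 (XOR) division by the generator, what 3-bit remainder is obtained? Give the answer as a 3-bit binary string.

Append 3 zeros: 10011111111101000. Divide by 1101 (XOR where the leading bit is 1):
  pos 0: 1001 XOR 1101 = 0100
  pos 1: 1001 XOR 1101 = 0100
  pos 2: 1001 XOR 1101 = 0100
  pos 3: 1001 XOR 1101 = 0100
  pos 4: 1001 XOR 1101 = 0100
  pos 5: 1001 XOR 1101 = 0100
  pos 6: 1001 XOR 1101 = 0100
  pos 7: 1001 XOR 1101 = 0100
  pos 8: 1001 XOR 1101 = 0100
  pos 9: 1000 XOR 1101 = 0101
  pos 10: 1011 XOR 1101 = 0110
  pos 11: 1100 XOR 1101 = 0001
Remainder (last 3 bits) = 100. This is the CRC / FCS.

100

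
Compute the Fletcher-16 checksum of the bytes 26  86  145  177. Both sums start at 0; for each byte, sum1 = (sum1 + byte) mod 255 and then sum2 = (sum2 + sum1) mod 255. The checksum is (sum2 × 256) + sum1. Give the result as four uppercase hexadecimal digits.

Running sums (mod 255):
  after byte 0 (26): sum1=26, sum2=26
  after byte 1 (86): sum1=112, sum2=138
  after byte 2 (145): sum1=2, sum2=140
  after byte 3 (177): sum1=179, sum2=64
Checksum = sum2·256 + sum1 = 64·256 + 179 = 16563 = 0x40B3.

40B3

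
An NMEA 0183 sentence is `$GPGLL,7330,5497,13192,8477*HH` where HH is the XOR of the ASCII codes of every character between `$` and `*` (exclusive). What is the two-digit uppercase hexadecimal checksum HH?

XOR the ASCII codes of the payload characters:
  'G' = 0x47 → acc = 0x47
  'P' = 0x50 → acc = 0x17
  'G' = 0x47 → acc = 0x50
  'L' = 0x4C → acc = 0x1C
  'L' = 0x4C → acc = 0x50
  ',' = 0x2C → acc = 0x7C
  '7' = 0x37 → acc = 0x4B
  '3' = 0x33 → acc = 0x78
  '3' = 0x33 → acc = 0x4B
  '0' = 0x30 → acc = 0x7B
  ',' = 0x2C → acc = 0x57
  '5' = 0x35 → acc = 0x62
  '4' = 0x34 → acc = 0x56
  '9' = 0x39 → acc = 0x6F
  '7' = 0x37 → acc = 0x58
  ',' = 0x2C → acc = 0x74
  '1' = 0x31 → acc = 0x45
  '3' = 0x33 → acc = 0x76
  '1' = 0x31 → acc = 0x47
  '9' = 0x39 → acc = 0x7E
  '2' = 0x32 → acc = 0x4C
  ',' = 0x2C → acc = 0x60
  '8' = 0x38 → acc = 0x58
  '4' = 0x34 → acc = 0x6C
  '7' = 0x37 → acc = 0x5B
  '7' = 0x37 → acc = 0x6C
Checksum = 0x6C.

6C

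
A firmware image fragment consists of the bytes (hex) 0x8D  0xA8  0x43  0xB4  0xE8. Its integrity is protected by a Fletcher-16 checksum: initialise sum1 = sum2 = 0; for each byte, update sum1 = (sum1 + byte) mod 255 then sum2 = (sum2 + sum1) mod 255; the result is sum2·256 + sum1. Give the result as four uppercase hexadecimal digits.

8217

Running sums (mod 255):
  after byte 0 (0x8D): sum1=141, sum2=141
  after byte 1 (0xA8): sum1=54, sum2=195
  after byte 2 (0x43): sum1=121, sum2=61
  after byte 3 (0xB4): sum1=46, sum2=107
  after byte 4 (0xE8): sum1=23, sum2=130
Checksum = sum2·256 + sum1 = 130·256 + 23 = 33303 = 0x8217.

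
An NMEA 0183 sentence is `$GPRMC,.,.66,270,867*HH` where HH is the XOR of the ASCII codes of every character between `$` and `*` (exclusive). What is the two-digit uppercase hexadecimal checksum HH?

XOR the ASCII codes of the payload characters:
  'G' = 0x47 → acc = 0x47
  'P' = 0x50 → acc = 0x17
  'R' = 0x52 → acc = 0x45
  'M' = 0x4D → acc = 0x08
  'C' = 0x43 → acc = 0x4B
  ',' = 0x2C → acc = 0x67
  '.' = 0x2E → acc = 0x49
  ',' = 0x2C → acc = 0x65
  '.' = 0x2E → acc = 0x4B
  '6' = 0x36 → acc = 0x7D
  '6' = 0x36 → acc = 0x4B
  ',' = 0x2C → acc = 0x67
  '2' = 0x32 → acc = 0x55
  '7' = 0x37 → acc = 0x62
  '0' = 0x30 → acc = 0x52
  ',' = 0x2C → acc = 0x7E
  '8' = 0x38 → acc = 0x46
  '6' = 0x36 → acc = 0x70
  '7' = 0x37 → acc = 0x47
Checksum = 0x47.

47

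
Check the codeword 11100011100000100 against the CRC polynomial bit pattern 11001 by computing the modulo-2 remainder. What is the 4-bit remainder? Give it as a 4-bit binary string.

Modulo-2 division of 11100011100000100 by 11001:
  pos 0: 11100 XOR 11001 = 00101
  pos 2: 10101 XOR 11001 = 01100
  pos 3: 11001 XOR 11001 = 00000
  pos 8: 10000 XOR 11001 = 01001
  pos 9: 10010 XOR 11001 = 01011
  pos 10: 10111 XOR 11001 = 01110
  pos 11: 11100 XOR 11001 = 00101
Remainder = 1010 (nonzero — an error is detected).

1010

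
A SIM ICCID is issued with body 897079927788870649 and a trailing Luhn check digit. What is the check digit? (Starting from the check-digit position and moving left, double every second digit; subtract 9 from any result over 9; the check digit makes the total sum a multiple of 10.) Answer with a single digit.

1

Partial digits right→left: 9 4 6 0 7 8 8 8 7 7 2 9 9 7 0 7 9 8
Double every second digit counting from the check-digit position (so the 1st, 3rd, 5th, ... of the partial from the right).
  doubled (with −9 where >9): 9 3 5 7 5 4 9 0 9 → sum 51
  kept as-is: 4 0 8 8 7 9 7 7 8 → sum 58
Total = 51 + 58 = 109.
Check digit = (10 − (109 mod 10)) mod 10 = 1.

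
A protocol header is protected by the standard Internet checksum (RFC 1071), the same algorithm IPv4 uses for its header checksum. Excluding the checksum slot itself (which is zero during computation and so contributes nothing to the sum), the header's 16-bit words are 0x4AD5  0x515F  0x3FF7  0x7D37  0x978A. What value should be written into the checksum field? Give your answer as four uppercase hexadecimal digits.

0F12

One's-complement addition (fold any carry out of bit 15 back into bit 0):
  0x4AD5 + 0x515F = 0x09C34
  0x9C34 + 0x3FF7 = 0x0DC2B
  0xDC2B + 0x7D37 = 0x15962 → wrap carry → 0x5963
  0x5963 + 0x978A = 0x0F0ED
One's-complement sum = 0xF0ED.
Checksum = ~0xF0ED & 0xFFFF = 0x0F12.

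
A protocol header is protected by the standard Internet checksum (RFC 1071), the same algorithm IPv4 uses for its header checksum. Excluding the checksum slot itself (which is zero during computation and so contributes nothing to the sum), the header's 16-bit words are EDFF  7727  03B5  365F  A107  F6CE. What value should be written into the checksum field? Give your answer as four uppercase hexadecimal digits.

C8ED

One's-complement addition (fold any carry out of bit 15 back into bit 0):
  0xEDFF + 0x7727 = 0x16526 → wrap carry → 0x6527
  0x6527 + 0x03B5 = 0x068DC
  0x68DC + 0x365F = 0x09F3B
  0x9F3B + 0xA107 = 0x14042 → wrap carry → 0x4043
  0x4043 + 0xF6CE = 0x13711 → wrap carry → 0x3712
One's-complement sum = 0x3712.
Checksum = ~0x3712 & 0xFFFF = 0xC8ED.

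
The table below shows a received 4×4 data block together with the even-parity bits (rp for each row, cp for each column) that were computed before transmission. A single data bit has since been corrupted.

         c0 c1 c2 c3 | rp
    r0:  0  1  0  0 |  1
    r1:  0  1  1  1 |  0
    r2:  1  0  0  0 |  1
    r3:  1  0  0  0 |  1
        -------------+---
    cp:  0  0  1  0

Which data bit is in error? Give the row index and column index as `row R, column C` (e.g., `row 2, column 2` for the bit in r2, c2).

row 1, column 3

Recompute each row's even parity and compare to rp:
  r0: data parity 1, sent rp 1 → ok
  r1: data parity 1, sent rp 0 → mismatch
  r2: data parity 1, sent rp 1 → ok
  r3: data parity 1, sent rp 1 → ok
Recompute each column's even parity and compare to cp:
  c0: data parity 0, sent cp 0 → ok
  c1: data parity 0, sent cp 0 → ok
  c2: data parity 1, sent cp 1 → ok
  c3: data parity 1, sent cp 0 → mismatch
Exactly one row (r1) and one column (c3) fail → the flipped bit is at their intersection.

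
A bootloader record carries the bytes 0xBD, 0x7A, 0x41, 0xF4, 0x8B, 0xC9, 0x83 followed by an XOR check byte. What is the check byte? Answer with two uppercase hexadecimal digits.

B3

XOR the bytes together:
  start with 0xBD
  0xBD ⊕ 0x7A = 0xC7
  0xC7 ⊕ 0x41 = 0x86
  0x86 ⊕ 0xF4 = 0x72
  0x72 ⊕ 0x8B = 0xF9
  0xF9 ⊕ 0xC9 = 0x30
  0x30 ⊕ 0x83 = 0xB3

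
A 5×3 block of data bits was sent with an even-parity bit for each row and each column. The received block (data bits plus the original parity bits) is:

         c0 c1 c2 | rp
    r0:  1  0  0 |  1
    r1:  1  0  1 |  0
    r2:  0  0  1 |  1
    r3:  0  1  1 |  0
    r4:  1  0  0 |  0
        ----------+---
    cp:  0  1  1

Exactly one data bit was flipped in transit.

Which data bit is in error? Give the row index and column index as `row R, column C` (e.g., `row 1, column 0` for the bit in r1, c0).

row 4, column 0

Recompute each row's even parity and compare to rp:
  r0: data parity 1, sent rp 1 → ok
  r1: data parity 0, sent rp 0 → ok
  r2: data parity 1, sent rp 1 → ok
  r3: data parity 0, sent rp 0 → ok
  r4: data parity 1, sent rp 0 → mismatch
Recompute each column's even parity and compare to cp:
  c0: data parity 1, sent cp 0 → mismatch
  c1: data parity 1, sent cp 1 → ok
  c2: data parity 1, sent cp 1 → ok
Exactly one row (r4) and one column (c0) fail → the flipped bit is at their intersection.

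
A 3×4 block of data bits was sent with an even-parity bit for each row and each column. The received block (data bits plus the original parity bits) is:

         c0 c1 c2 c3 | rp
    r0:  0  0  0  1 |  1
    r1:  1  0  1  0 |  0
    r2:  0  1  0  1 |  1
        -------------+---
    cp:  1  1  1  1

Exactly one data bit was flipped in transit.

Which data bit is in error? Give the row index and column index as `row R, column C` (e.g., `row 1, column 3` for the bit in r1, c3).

Recompute each row's even parity and compare to rp:
  r0: data parity 1, sent rp 1 → ok
  r1: data parity 0, sent rp 0 → ok
  r2: data parity 0, sent rp 1 → mismatch
Recompute each column's even parity and compare to cp:
  c0: data parity 1, sent cp 1 → ok
  c1: data parity 1, sent cp 1 → ok
  c2: data parity 1, sent cp 1 → ok
  c3: data parity 0, sent cp 1 → mismatch
Exactly one row (r2) and one column (c3) fail → the flipped bit is at their intersection.

row 2, column 3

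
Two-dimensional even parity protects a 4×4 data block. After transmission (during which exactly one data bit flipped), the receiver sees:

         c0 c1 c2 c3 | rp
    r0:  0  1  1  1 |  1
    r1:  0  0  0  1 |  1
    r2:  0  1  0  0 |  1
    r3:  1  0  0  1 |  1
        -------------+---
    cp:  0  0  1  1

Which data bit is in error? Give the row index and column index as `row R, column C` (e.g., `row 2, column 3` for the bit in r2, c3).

Recompute each row's even parity and compare to rp:
  r0: data parity 1, sent rp 1 → ok
  r1: data parity 1, sent rp 1 → ok
  r2: data parity 1, sent rp 1 → ok
  r3: data parity 0, sent rp 1 → mismatch
Recompute each column's even parity and compare to cp:
  c0: data parity 1, sent cp 0 → mismatch
  c1: data parity 0, sent cp 0 → ok
  c2: data parity 1, sent cp 1 → ok
  c3: data parity 1, sent cp 1 → ok
Exactly one row (r3) and one column (c0) fail → the flipped bit is at their intersection.

row 3, column 0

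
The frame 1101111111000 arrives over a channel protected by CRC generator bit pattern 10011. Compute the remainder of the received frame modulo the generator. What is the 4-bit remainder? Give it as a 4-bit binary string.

Modulo-2 division of 1101111111000 by 10011:
  pos 0: 11011 XOR 10011 = 01000
  pos 1: 10001 XOR 10011 = 00010
  pos 4: 10111 XOR 10011 = 00100
  pos 6: 10010 XOR 10011 = 00001
Remainder = 0100 (nonzero — an error is detected).

0100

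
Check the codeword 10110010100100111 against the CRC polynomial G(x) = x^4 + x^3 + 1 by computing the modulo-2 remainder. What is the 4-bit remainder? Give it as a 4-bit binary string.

Modulo-2 division of 10110010100100111 by 11001:
  pos 0: 10110 XOR 11001 = 01111
  pos 1: 11110 XOR 11001 = 00111
  pos 3: 11110 XOR 11001 = 00111
  pos 5: 11110 XOR 11001 = 00111
  pos 7: 11101 XOR 11001 = 00100
  pos 9: 10000 XOR 11001 = 01001
  pos 10: 10011 XOR 11001 = 01010
  pos 11: 10101 XOR 11001 = 01100
  pos 12: 11001 XOR 11001 = 00000
Remainder = 0000 (zero — the frame passes the CRC check).

0000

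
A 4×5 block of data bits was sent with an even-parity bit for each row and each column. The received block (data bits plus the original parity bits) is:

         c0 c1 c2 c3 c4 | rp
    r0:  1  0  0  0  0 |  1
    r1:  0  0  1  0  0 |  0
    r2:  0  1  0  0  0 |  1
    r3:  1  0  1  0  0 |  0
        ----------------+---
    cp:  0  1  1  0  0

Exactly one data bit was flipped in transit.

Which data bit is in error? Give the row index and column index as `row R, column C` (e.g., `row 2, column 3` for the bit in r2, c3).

Recompute each row's even parity and compare to rp:
  r0: data parity 1, sent rp 1 → ok
  r1: data parity 1, sent rp 0 → mismatch
  r2: data parity 1, sent rp 1 → ok
  r3: data parity 0, sent rp 0 → ok
Recompute each column's even parity and compare to cp:
  c0: data parity 0, sent cp 0 → ok
  c1: data parity 1, sent cp 1 → ok
  c2: data parity 0, sent cp 1 → mismatch
  c3: data parity 0, sent cp 0 → ok
  c4: data parity 0, sent cp 0 → ok
Exactly one row (r1) and one column (c2) fail → the flipped bit is at their intersection.

row 1, column 2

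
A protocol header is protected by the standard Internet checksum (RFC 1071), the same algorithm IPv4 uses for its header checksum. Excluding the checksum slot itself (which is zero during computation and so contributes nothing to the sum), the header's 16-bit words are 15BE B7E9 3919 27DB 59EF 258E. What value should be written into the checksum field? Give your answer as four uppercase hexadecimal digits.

51E6

One's-complement addition (fold any carry out of bit 15 back into bit 0):
  0x15BE + 0xB7E9 = 0x0CDA7
  0xCDA7 + 0x3919 = 0x106C0 → wrap carry → 0x06C1
  0x06C1 + 0x27DB = 0x02E9C
  0x2E9C + 0x59EF = 0x0888B
  0x888B + 0x258E = 0x0AE19
One's-complement sum = 0xAE19.
Checksum = ~0xAE19 & 0xFFFF = 0x51E6.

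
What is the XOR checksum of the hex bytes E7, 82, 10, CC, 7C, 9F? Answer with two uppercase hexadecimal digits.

XOR the bytes together:
  start with 0xE7
  0xE7 ⊕ 0x82 = 0x65
  0x65 ⊕ 0x10 = 0x75
  0x75 ⊕ 0xCC = 0xB9
  0xB9 ⊕ 0x7C = 0xC5
  0xC5 ⊕ 0x9F = 0x5A

5A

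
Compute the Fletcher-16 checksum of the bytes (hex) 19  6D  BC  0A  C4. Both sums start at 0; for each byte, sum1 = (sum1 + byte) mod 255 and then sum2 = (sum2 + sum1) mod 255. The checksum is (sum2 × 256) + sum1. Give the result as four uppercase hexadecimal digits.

Running sums (mod 255):
  after byte 0 (19): sum1=25, sum2=25
  after byte 1 (6D): sum1=134, sum2=159
  after byte 2 (BC): sum1=67, sum2=226
  after byte 3 (0A): sum1=77, sum2=48
  after byte 4 (C4): sum1=18, sum2=66
Checksum = sum2·256 + sum1 = 66·256 + 18 = 16914 = 0x4212.

4212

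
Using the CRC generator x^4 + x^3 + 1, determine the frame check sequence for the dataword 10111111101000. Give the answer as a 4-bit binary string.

1001

Append 4 zeros: 101111111010000000. Divide by 11001 (XOR where the leading bit is 1):
  pos 0: 10111 XOR 11001 = 01110
  pos 1: 11101 XOR 11001 = 00100
  pos 3: 10011 XOR 11001 = 01010
  pos 4: 10101 XOR 11001 = 01100
  pos 5: 11000 XOR 11001 = 00001
  pos 9: 11000 XOR 11001 = 00001
  pos 13: 10000 XOR 11001 = 01001
Remainder (last 4 bits) = 1001. This is the CRC / FCS.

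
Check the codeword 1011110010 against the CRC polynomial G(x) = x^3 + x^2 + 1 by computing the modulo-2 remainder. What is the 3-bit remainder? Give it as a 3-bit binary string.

101

Modulo-2 division of 1011110010 by 1101:
  pos 0: 1011 XOR 1101 = 0110
  pos 1: 1101 XOR 1101 = 0000
  pos 5: 1001 XOR 1101 = 0100
  pos 6: 1000 XOR 1101 = 0101
Remainder = 101 (nonzero — an error is detected).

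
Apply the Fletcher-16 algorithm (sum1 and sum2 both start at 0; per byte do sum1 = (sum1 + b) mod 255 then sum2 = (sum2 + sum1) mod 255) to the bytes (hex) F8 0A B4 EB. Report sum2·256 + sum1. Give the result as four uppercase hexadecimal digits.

57A3

Running sums (mod 255):
  after byte 0 (F8): sum1=248, sum2=248
  after byte 1 (0A): sum1=3, sum2=251
  after byte 2 (B4): sum1=183, sum2=179
  after byte 3 (EB): sum1=163, sum2=87
Checksum = sum2·256 + sum1 = 87·256 + 163 = 22435 = 0x57A3.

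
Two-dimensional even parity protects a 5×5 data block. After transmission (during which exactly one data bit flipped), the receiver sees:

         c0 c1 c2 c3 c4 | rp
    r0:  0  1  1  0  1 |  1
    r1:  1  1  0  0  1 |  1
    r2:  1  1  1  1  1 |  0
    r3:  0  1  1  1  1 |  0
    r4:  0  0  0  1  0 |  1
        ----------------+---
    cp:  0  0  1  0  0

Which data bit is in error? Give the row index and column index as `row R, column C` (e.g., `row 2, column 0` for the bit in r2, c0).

row 2, column 3

Recompute each row's even parity and compare to rp:
  r0: data parity 1, sent rp 1 → ok
  r1: data parity 1, sent rp 1 → ok
  r2: data parity 1, sent rp 0 → mismatch
  r3: data parity 0, sent rp 0 → ok
  r4: data parity 1, sent rp 1 → ok
Recompute each column's even parity and compare to cp:
  c0: data parity 0, sent cp 0 → ok
  c1: data parity 0, sent cp 0 → ok
  c2: data parity 1, sent cp 1 → ok
  c3: data parity 1, sent cp 0 → mismatch
  c4: data parity 0, sent cp 0 → ok
Exactly one row (r2) and one column (c3) fail → the flipped bit is at their intersection.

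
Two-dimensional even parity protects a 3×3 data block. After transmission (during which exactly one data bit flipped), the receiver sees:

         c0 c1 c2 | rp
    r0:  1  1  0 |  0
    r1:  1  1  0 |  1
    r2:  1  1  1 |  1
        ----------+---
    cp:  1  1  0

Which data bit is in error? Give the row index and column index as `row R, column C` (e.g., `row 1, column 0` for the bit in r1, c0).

row 1, column 2

Recompute each row's even parity and compare to rp:
  r0: data parity 0, sent rp 0 → ok
  r1: data parity 0, sent rp 1 → mismatch
  r2: data parity 1, sent rp 1 → ok
Recompute each column's even parity and compare to cp:
  c0: data parity 1, sent cp 1 → ok
  c1: data parity 1, sent cp 1 → ok
  c2: data parity 1, sent cp 0 → mismatch
Exactly one row (r1) and one column (c2) fail → the flipped bit is at their intersection.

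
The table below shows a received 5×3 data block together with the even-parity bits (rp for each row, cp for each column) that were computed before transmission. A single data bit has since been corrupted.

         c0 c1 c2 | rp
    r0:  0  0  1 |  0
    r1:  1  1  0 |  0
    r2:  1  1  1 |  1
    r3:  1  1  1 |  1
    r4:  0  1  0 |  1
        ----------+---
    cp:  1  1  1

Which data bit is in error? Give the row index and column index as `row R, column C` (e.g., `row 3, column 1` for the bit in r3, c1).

Recompute each row's even parity and compare to rp:
  r0: data parity 1, sent rp 0 → mismatch
  r1: data parity 0, sent rp 0 → ok
  r2: data parity 1, sent rp 1 → ok
  r3: data parity 1, sent rp 1 → ok
  r4: data parity 1, sent rp 1 → ok
Recompute each column's even parity and compare to cp:
  c0: data parity 1, sent cp 1 → ok
  c1: data parity 0, sent cp 1 → mismatch
  c2: data parity 1, sent cp 1 → ok
Exactly one row (r0) and one column (c1) fail → the flipped bit is at their intersection.

row 0, column 1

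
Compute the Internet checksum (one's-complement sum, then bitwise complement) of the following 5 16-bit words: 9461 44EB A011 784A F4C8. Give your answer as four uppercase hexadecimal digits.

198E

One's-complement addition (fold any carry out of bit 15 back into bit 0):
  0x9461 + 0x44EB = 0x0D94C
  0xD94C + 0xA011 = 0x1795D → wrap carry → 0x795E
  0x795E + 0x784A = 0x0F1A8
  0xF1A8 + 0xF4C8 = 0x1E670 → wrap carry → 0xE671
One's-complement sum = 0xE671.
Checksum = ~0xE671 & 0xFFFF = 0x198E.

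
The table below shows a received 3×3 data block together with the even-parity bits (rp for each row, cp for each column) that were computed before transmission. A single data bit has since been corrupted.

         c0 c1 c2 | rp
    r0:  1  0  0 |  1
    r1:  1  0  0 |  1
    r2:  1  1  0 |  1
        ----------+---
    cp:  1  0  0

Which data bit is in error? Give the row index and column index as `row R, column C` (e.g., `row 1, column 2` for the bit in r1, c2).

Recompute each row's even parity and compare to rp:
  r0: data parity 1, sent rp 1 → ok
  r1: data parity 1, sent rp 1 → ok
  r2: data parity 0, sent rp 1 → mismatch
Recompute each column's even parity and compare to cp:
  c0: data parity 1, sent cp 1 → ok
  c1: data parity 1, sent cp 0 → mismatch
  c2: data parity 0, sent cp 0 → ok
Exactly one row (r2) and one column (c1) fail → the flipped bit is at their intersection.

row 2, column 1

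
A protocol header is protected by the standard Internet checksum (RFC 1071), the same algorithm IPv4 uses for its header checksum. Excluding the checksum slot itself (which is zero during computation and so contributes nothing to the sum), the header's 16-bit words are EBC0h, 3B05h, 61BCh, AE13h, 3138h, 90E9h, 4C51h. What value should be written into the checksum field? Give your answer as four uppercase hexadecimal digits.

One's-complement addition (fold any carry out of bit 15 back into bit 0):
  0xEBC0 + 0x3B05 = 0x126C5 → wrap carry → 0x26C6
  0x26C6 + 0x61BC = 0x08882
  0x8882 + 0xAE13 = 0x13695 → wrap carry → 0x3696
  0x3696 + 0x3138 = 0x067CE
  0x67CE + 0x90E9 = 0x0F8B7
  0xF8B7 + 0x4C51 = 0x14508 → wrap carry → 0x4509
One's-complement sum = 0x4509.
Checksum = ~0x4509 & 0xFFFF = 0xBAF6.

BAF6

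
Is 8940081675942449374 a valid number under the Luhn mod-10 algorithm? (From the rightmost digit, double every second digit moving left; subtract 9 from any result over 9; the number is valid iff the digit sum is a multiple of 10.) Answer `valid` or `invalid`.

invalid

From the right, keep odd positions and double even positions (subtract 9 from any doubled value over 9):
  doubled (positions 2,4,...): 5 9 8 8 1 3 7 0 9 → sum 50
  kept (positions 1,3,...): 4 3 4 2 9 7 1 0 4 8 → sum 42
Total = 92.
92 mod 10 = 2, so the number is invalid.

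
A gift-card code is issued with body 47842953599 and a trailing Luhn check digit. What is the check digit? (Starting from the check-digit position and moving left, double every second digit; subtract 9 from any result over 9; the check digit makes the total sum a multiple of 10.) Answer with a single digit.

8

Partial digits right→left: 9 9 5 3 5 9 2 4 8 7 4
Double every second digit counting from the check-digit position (so the 1st, 3rd, 5th, ... of the partial from the right).
  doubled (with −9 where >9): 9 1 1 4 7 8 → sum 30
  kept as-is: 9 3 9 4 7 → sum 32
Total = 30 + 32 = 62.
Check digit = (10 − (62 mod 10)) mod 10 = 8.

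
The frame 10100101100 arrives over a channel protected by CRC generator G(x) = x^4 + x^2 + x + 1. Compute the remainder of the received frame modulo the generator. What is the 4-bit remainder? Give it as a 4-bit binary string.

1000

Modulo-2 division of 10100101100 by 10111:
  pos 0: 10100 XOR 10111 = 00011
  pos 3: 11101 XOR 10111 = 01010
  pos 4: 10101 XOR 10111 = 00010
Remainder = 1000 (nonzero — an error is detected).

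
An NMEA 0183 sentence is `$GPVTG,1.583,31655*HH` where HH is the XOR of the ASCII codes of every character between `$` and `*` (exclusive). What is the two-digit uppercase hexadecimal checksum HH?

47

XOR the ASCII codes of the payload characters:
  'G' = 0x47 → acc = 0x47
  'P' = 0x50 → acc = 0x17
  'V' = 0x56 → acc = 0x41
  'T' = 0x54 → acc = 0x15
  'G' = 0x47 → acc = 0x52
  ',' = 0x2C → acc = 0x7E
  '1' = 0x31 → acc = 0x4F
  '.' = 0x2E → acc = 0x61
  '5' = 0x35 → acc = 0x54
  '8' = 0x38 → acc = 0x6C
  '3' = 0x33 → acc = 0x5F
  ',' = 0x2C → acc = 0x73
  '3' = 0x33 → acc = 0x40
  '1' = 0x31 → acc = 0x71
  '6' = 0x36 → acc = 0x47
  '5' = 0x35 → acc = 0x72
  '5' = 0x35 → acc = 0x47
Checksum = 0x47.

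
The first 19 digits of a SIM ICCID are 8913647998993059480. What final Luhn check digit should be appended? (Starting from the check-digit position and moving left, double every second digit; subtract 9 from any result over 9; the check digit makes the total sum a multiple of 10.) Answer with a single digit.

Partial digits right→left: 0 8 4 9 5 0 3 9 9 8 9 9 7 4 6 3 1 9 8
Double every second digit counting from the check-digit position (so the 1st, 3rd, 5th, ... of the partial from the right).
  doubled (with −9 where >9): 0 8 1 6 9 9 5 3 2 7 → sum 50
  kept as-is: 8 9 0 9 8 9 4 3 9 → sum 59
Total = 50 + 59 = 109.
Check digit = (10 − (109 mod 10)) mod 10 = 1.

1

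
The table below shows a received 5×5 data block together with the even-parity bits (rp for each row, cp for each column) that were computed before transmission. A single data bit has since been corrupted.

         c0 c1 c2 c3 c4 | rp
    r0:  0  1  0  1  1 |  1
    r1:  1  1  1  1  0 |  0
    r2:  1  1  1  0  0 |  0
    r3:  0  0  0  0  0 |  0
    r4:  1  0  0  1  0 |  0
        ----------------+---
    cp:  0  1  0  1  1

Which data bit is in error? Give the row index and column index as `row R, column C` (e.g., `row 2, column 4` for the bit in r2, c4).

Recompute each row's even parity and compare to rp:
  r0: data parity 1, sent rp 1 → ok
  r1: data parity 0, sent rp 0 → ok
  r2: data parity 1, sent rp 0 → mismatch
  r3: data parity 0, sent rp 0 → ok
  r4: data parity 0, sent rp 0 → ok
Recompute each column's even parity and compare to cp:
  c0: data parity 1, sent cp 0 → mismatch
  c1: data parity 1, sent cp 1 → ok
  c2: data parity 0, sent cp 0 → ok
  c3: data parity 1, sent cp 1 → ok
  c4: data parity 1, sent cp 1 → ok
Exactly one row (r2) and one column (c0) fail → the flipped bit is at their intersection.

row 2, column 0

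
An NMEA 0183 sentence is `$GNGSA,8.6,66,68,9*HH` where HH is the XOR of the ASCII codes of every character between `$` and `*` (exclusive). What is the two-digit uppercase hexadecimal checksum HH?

XOR the ASCII codes of the payload characters:
  'G' = 0x47 → acc = 0x47
  'N' = 0x4E → acc = 0x09
  'G' = 0x47 → acc = 0x4E
  'S' = 0x53 → acc = 0x1D
  'A' = 0x41 → acc = 0x5C
  ',' = 0x2C → acc = 0x70
  '8' = 0x38 → acc = 0x48
  '.' = 0x2E → acc = 0x66
  '6' = 0x36 → acc = 0x50
  ',' = 0x2C → acc = 0x7C
  '6' = 0x36 → acc = 0x4A
  '6' = 0x36 → acc = 0x7C
  ',' = 0x2C → acc = 0x50
  '6' = 0x36 → acc = 0x66
  '8' = 0x38 → acc = 0x5E
  ',' = 0x2C → acc = 0x72
  '9' = 0x39 → acc = 0x4B
Checksum = 0x4B.

4B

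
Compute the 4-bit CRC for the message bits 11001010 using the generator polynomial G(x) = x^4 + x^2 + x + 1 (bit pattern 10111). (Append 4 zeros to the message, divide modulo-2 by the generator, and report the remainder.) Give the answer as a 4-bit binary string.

Append 4 zeros: 110010100000. Divide by 10111 (XOR where the leading bit is 1):
  pos 0: 11001 XOR 10111 = 01110
  pos 1: 11100 XOR 10111 = 01011
  pos 2: 10111 XOR 10111 = 00000
Remainder (last 4 bits) = 0000. This is the CRC / FCS.

0000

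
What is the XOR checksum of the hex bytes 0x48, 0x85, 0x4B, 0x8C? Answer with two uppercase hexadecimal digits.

0A

XOR the bytes together:
  start with 0x48
  0x48 ⊕ 0x85 = 0xCD
  0xCD ⊕ 0x4B = 0x86
  0x86 ⊕ 0x8C = 0x0A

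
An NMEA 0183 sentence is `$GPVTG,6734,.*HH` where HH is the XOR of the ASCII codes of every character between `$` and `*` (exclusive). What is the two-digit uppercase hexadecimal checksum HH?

XOR the ASCII codes of the payload characters:
  'G' = 0x47 → acc = 0x47
  'P' = 0x50 → acc = 0x17
  'V' = 0x56 → acc = 0x41
  'T' = 0x54 → acc = 0x15
  'G' = 0x47 → acc = 0x52
  ',' = 0x2C → acc = 0x7E
  '6' = 0x36 → acc = 0x48
  '7' = 0x37 → acc = 0x7F
  '3' = 0x33 → acc = 0x4C
  '4' = 0x34 → acc = 0x78
  ',' = 0x2C → acc = 0x54
  '.' = 0x2E → acc = 0x7A
Checksum = 0x7A.

7A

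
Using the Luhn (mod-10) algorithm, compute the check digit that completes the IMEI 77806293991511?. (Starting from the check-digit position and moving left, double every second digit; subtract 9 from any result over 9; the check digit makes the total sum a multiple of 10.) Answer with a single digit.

2

Partial digits right→left: 1 1 5 1 9 9 3 9 2 6 0 8 7 7
Double every second digit counting from the check-digit position (so the 1st, 3rd, 5th, ... of the partial from the right).
  doubled (with −9 where >9): 2 1 9 6 4 0 5 → sum 27
  kept as-is: 1 1 9 9 6 8 7 → sum 41
Total = 27 + 41 = 68.
Check digit = (10 − (68 mod 10)) mod 10 = 2.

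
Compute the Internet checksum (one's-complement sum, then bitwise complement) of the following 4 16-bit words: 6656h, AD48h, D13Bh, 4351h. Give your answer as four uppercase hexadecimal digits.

D7D3

One's-complement addition (fold any carry out of bit 15 back into bit 0):
  0x6656 + 0xAD48 = 0x1139E → wrap carry → 0x139F
  0x139F + 0xD13B = 0x0E4DA
  0xE4DA + 0x4351 = 0x1282B → wrap carry → 0x282C
One's-complement sum = 0x282C.
Checksum = ~0x282C & 0xFFFF = 0xD7D3.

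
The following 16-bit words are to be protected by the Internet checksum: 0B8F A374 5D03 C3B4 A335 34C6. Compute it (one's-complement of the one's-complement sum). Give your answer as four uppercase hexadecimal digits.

One's-complement addition (fold any carry out of bit 15 back into bit 0):
  0x0B8F + 0xA374 = 0x0AF03
  0xAF03 + 0x5D03 = 0x10C06 → wrap carry → 0x0C07
  0x0C07 + 0xC3B4 = 0x0CFBB
  0xCFBB + 0xA335 = 0x172F0 → wrap carry → 0x72F1
  0x72F1 + 0x34C6 = 0x0A7B7
One's-complement sum = 0xA7B7.
Checksum = ~0xA7B7 & 0xFFFF = 0x5848.

5848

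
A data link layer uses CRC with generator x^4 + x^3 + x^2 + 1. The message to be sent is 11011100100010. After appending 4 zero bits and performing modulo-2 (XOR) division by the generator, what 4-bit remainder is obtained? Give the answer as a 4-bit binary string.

Append 4 zeros: 110111001000100000. Divide by 11101 (XOR where the leading bit is 1):
  pos 0: 11011 XOR 11101 = 00110
  pos 2: 11010 XOR 11101 = 00111
  pos 4: 11101 XOR 11101 = 00000
  pos 12: 10000 XOR 11101 = 01101
  pos 13: 11010 XOR 11101 = 00111
Remainder (last 4 bits) = 0111. This is the CRC / FCS.

0111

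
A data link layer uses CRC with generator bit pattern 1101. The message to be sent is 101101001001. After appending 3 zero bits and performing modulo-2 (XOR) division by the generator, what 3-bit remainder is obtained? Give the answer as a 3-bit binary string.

Append 3 zeros: 101101001001000. Divide by 1101 (XOR where the leading bit is 1):
  pos 0: 1011 XOR 1101 = 0110
  pos 1: 1100 XOR 1101 = 0001
  pos 4: 1100 XOR 1101 = 0001
  pos 7: 1100 XOR 1101 = 0001
  pos 10: 1100 XOR 1101 = 0001
Remainder (last 3 bits) = 010. This is the CRC / FCS.

010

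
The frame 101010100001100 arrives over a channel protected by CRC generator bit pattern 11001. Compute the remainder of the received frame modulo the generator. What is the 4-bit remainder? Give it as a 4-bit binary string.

Modulo-2 division of 101010100001100 by 11001:
  pos 0: 10101 XOR 11001 = 01100
  pos 1: 11000 XOR 11001 = 00001
  pos 5: 11000 XOR 11001 = 00001
  pos 9: 10110 XOR 11001 = 01111
  pos 10: 11110 XOR 11001 = 00111
Remainder = 0111 (nonzero — an error is detected).

0111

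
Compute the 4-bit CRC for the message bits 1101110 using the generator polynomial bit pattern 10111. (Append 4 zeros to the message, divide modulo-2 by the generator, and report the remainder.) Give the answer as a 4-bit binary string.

Append 4 zeros: 11011100000. Divide by 10111 (XOR where the leading bit is 1):
  pos 0: 11011 XOR 10111 = 01100
  pos 1: 11001 XOR 10111 = 01110
  pos 2: 11100 XOR 10111 = 01011
  pos 3: 10110 XOR 10111 = 00001
Remainder (last 4 bits) = 1000. This is the CRC / FCS.

1000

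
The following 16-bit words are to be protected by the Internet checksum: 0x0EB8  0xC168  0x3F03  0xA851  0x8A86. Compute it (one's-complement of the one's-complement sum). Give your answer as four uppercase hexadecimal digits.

BE03

One's-complement addition (fold any carry out of bit 15 back into bit 0):
  0x0EB8 + 0xC168 = 0x0D020
  0xD020 + 0x3F03 = 0x10F23 → wrap carry → 0x0F24
  0x0F24 + 0xA851 = 0x0B775
  0xB775 + 0x8A86 = 0x141FB → wrap carry → 0x41FC
One's-complement sum = 0x41FC.
Checksum = ~0x41FC & 0xFFFF = 0xBE03.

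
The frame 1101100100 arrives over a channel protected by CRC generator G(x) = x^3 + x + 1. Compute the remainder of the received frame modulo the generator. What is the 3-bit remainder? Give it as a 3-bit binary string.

000

Modulo-2 division of 1101100100 by 1011:
  pos 0: 1101 XOR 1011 = 0110
  pos 1: 1101 XOR 1011 = 0110
  pos 2: 1100 XOR 1011 = 0111
  pos 3: 1110 XOR 1011 = 0101
  pos 4: 1011 XOR 1011 = 0000
Remainder = 000 (zero — the frame passes the CRC check).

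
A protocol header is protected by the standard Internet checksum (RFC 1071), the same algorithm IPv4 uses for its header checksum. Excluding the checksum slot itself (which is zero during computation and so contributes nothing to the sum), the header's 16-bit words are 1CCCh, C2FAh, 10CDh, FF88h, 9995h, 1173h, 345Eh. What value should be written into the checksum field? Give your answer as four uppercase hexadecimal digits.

307C

One's-complement addition (fold any carry out of bit 15 back into bit 0):
  0x1CCC + 0xC2FA = 0x0DFC6
  0xDFC6 + 0x10CD = 0x0F093
  0xF093 + 0xFF88 = 0x1F01B → wrap carry → 0xF01C
  0xF01C + 0x9995 = 0x189B1 → wrap carry → 0x89B2
  0x89B2 + 0x1173 = 0x09B25
  0x9B25 + 0x345E = 0x0CF83
One's-complement sum = 0xCF83.
Checksum = ~0xCF83 & 0xFFFF = 0x307C.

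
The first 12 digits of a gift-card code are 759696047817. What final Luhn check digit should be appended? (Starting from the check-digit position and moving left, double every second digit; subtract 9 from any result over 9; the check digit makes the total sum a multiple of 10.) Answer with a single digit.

0

Partial digits right→left: 7 1 8 7 4 0 6 9 6 9 5 7
Double every second digit counting from the check-digit position (so the 1st, 3rd, 5th, ... of the partial from the right).
  doubled (with −9 where >9): 5 7 8 3 3 1 → sum 27
  kept as-is: 1 7 0 9 9 7 → sum 33
Total = 27 + 33 = 60.
Check digit = (10 − (60 mod 10)) mod 10 = 0.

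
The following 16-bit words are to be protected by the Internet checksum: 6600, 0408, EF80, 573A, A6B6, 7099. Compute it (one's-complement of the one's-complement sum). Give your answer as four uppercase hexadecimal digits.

One's-complement addition (fold any carry out of bit 15 back into bit 0):
  0x6600 + 0x0408 = 0x06A08
  0x6A08 + 0xEF80 = 0x15988 → wrap carry → 0x5989
  0x5989 + 0x573A = 0x0B0C3
  0xB0C3 + 0xA6B6 = 0x15779 → wrap carry → 0x577A
  0x577A + 0x7099 = 0x0C813
One's-complement sum = 0xC813.
Checksum = ~0xC813 & 0xFFFF = 0x37EC.

37EC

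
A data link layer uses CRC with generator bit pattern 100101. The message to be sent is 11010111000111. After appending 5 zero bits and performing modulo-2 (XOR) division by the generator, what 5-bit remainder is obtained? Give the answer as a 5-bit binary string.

00001

Append 5 zeros: 1101011100011100000. Divide by 100101 (XOR where the leading bit is 1):
  pos 0: 110101 XOR 100101 = 010000
  pos 1: 100001 XOR 100101 = 000100
  pos 4: 100100 XOR 100101 = 000001
  pos 9: 101110 XOR 100101 = 001011
  pos 11: 101100 XOR 100101 = 001001
  pos 13: 100100 XOR 100101 = 000001
Remainder (last 5 bits) = 00001. This is the CRC / FCS.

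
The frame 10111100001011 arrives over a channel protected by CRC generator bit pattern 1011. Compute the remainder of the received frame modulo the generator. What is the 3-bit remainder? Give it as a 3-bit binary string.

Modulo-2 division of 10111100001011 by 1011:
  pos 0: 1011 XOR 1011 = 0000
  pos 4: 1100 XOR 1011 = 0111
  pos 5: 1110 XOR 1011 = 0101
  pos 6: 1010 XOR 1011 = 0001
  pos 9: 1101 XOR 1011 = 0110
  pos 10: 1101 XOR 1011 = 0110
Remainder = 110 (nonzero — an error is detected).

110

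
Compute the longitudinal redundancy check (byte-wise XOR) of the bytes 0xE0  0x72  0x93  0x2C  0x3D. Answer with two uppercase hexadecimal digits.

10

XOR the bytes together:
  start with 0xE0
  0xE0 ⊕ 0x72 = 0x92
  0x92 ⊕ 0x93 = 0x01
  0x01 ⊕ 0x2C = 0x2D
  0x2D ⊕ 0x3D = 0x10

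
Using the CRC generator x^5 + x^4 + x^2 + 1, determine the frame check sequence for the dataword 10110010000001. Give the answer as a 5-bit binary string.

00010

Append 5 zeros: 1011001000000100000. Divide by 110101 (XOR where the leading bit is 1):
  pos 0: 101100 XOR 110101 = 011001
  pos 1: 110011 XOR 110101 = 000110
  pos 4: 110000 XOR 110101 = 000101
  pos 7: 101000 XOR 110101 = 011101
  pos 8: 111011 XOR 110101 = 001110
  pos 10: 111000 XOR 110101 = 001101
  pos 12: 110100 XOR 110101 = 000001
Remainder (last 5 bits) = 00010. This is the CRC / FCS.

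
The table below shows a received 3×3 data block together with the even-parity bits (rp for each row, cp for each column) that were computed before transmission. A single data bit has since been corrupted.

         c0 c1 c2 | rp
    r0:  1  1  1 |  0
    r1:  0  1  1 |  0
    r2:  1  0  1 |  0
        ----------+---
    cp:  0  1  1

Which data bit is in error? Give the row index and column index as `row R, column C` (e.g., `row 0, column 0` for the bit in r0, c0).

Recompute each row's even parity and compare to rp:
  r0: data parity 1, sent rp 0 → mismatch
  r1: data parity 0, sent rp 0 → ok
  r2: data parity 0, sent rp 0 → ok
Recompute each column's even parity and compare to cp:
  c0: data parity 0, sent cp 0 → ok
  c1: data parity 0, sent cp 1 → mismatch
  c2: data parity 1, sent cp 1 → ok
Exactly one row (r0) and one column (c1) fail → the flipped bit is at their intersection.

row 0, column 1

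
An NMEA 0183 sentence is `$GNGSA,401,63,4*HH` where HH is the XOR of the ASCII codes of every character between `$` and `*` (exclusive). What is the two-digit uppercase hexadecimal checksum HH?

XOR the ASCII codes of the payload characters:
  'G' = 0x47 → acc = 0x47
  'N' = 0x4E → acc = 0x09
  'G' = 0x47 → acc = 0x4E
  'S' = 0x53 → acc = 0x1D
  'A' = 0x41 → acc = 0x5C
  ',' = 0x2C → acc = 0x70
  '4' = 0x34 → acc = 0x44
  '0' = 0x30 → acc = 0x74
  '1' = 0x31 → acc = 0x45
  ',' = 0x2C → acc = 0x69
  '6' = 0x36 → acc = 0x5F
  '3' = 0x33 → acc = 0x6C
  ',' = 0x2C → acc = 0x40
  '4' = 0x34 → acc = 0x74
Checksum = 0x74.

74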